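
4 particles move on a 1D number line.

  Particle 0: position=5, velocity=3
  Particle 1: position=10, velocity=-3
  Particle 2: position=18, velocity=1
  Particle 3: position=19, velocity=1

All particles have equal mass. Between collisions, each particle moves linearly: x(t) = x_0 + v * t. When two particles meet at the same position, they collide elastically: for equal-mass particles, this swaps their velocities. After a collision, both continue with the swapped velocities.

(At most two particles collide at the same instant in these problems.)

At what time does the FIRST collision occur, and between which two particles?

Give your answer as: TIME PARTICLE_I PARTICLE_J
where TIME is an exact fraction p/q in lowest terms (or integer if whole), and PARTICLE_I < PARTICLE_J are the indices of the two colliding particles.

Pair (0,1): pos 5,10 vel 3,-3 -> gap=5, closing at 6/unit, collide at t=5/6
Pair (1,2): pos 10,18 vel -3,1 -> not approaching (rel speed -4 <= 0)
Pair (2,3): pos 18,19 vel 1,1 -> not approaching (rel speed 0 <= 0)
Earliest collision: t=5/6 between 0 and 1

Answer: 5/6 0 1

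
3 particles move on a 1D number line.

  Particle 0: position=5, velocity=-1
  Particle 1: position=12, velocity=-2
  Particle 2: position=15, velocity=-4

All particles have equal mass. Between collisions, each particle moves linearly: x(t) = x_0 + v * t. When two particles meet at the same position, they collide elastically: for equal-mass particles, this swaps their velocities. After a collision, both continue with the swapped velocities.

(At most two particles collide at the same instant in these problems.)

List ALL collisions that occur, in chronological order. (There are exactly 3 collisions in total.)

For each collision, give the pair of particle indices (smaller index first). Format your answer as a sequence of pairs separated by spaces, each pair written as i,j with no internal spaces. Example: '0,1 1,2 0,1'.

Collision at t=3/2: particles 1 and 2 swap velocities; positions: p0=7/2 p1=9 p2=9; velocities now: v0=-1 v1=-4 v2=-2
Collision at t=10/3: particles 0 and 1 swap velocities; positions: p0=5/3 p1=5/3 p2=16/3; velocities now: v0=-4 v1=-1 v2=-2
Collision at t=7: particles 1 and 2 swap velocities; positions: p0=-13 p1=-2 p2=-2; velocities now: v0=-4 v1=-2 v2=-1

Answer: 1,2 0,1 1,2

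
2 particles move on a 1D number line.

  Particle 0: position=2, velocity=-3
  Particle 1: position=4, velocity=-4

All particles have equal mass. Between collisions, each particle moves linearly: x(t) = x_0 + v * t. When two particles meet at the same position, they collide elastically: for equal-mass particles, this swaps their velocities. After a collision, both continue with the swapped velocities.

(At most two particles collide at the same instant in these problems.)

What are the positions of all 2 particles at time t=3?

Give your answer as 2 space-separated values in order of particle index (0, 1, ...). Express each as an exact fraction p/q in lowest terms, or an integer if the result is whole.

Answer: -8 -7

Derivation:
Collision at t=2: particles 0 and 1 swap velocities; positions: p0=-4 p1=-4; velocities now: v0=-4 v1=-3
Advance to t=3 (no further collisions before then); velocities: v0=-4 v1=-3; positions = -8 -7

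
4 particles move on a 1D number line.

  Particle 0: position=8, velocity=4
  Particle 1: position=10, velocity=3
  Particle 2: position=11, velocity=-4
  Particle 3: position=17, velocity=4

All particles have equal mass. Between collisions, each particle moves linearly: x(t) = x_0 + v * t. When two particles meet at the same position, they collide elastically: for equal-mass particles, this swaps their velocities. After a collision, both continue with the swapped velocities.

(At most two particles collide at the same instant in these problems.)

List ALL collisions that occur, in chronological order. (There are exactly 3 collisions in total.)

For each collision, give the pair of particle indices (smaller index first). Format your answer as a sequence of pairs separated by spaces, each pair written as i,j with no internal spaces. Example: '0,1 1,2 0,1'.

Collision at t=1/7: particles 1 and 2 swap velocities; positions: p0=60/7 p1=73/7 p2=73/7 p3=123/7; velocities now: v0=4 v1=-4 v2=3 v3=4
Collision at t=3/8: particles 0 and 1 swap velocities; positions: p0=19/2 p1=19/2 p2=89/8 p3=37/2; velocities now: v0=-4 v1=4 v2=3 v3=4
Collision at t=2: particles 1 and 2 swap velocities; positions: p0=3 p1=16 p2=16 p3=25; velocities now: v0=-4 v1=3 v2=4 v3=4

Answer: 1,2 0,1 1,2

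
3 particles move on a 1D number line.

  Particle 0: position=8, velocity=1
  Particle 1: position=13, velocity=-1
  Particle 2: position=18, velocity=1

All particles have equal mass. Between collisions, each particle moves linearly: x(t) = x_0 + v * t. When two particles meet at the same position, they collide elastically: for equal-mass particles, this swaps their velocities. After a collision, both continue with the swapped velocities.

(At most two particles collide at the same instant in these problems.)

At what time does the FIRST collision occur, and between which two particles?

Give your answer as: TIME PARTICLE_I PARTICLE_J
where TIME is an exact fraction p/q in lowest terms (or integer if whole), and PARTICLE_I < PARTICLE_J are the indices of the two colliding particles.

Answer: 5/2 0 1

Derivation:
Pair (0,1): pos 8,13 vel 1,-1 -> gap=5, closing at 2/unit, collide at t=5/2
Pair (1,2): pos 13,18 vel -1,1 -> not approaching (rel speed -2 <= 0)
Earliest collision: t=5/2 between 0 and 1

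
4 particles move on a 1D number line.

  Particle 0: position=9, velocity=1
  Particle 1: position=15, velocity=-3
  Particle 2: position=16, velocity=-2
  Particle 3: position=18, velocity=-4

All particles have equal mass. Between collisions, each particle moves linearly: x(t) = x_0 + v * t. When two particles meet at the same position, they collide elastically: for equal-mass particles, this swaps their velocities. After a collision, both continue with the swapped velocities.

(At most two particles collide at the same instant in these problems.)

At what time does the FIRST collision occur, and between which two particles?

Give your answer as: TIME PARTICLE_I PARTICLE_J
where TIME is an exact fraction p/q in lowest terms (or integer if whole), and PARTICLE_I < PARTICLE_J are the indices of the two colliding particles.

Answer: 1 2 3

Derivation:
Pair (0,1): pos 9,15 vel 1,-3 -> gap=6, closing at 4/unit, collide at t=3/2
Pair (1,2): pos 15,16 vel -3,-2 -> not approaching (rel speed -1 <= 0)
Pair (2,3): pos 16,18 vel -2,-4 -> gap=2, closing at 2/unit, collide at t=1
Earliest collision: t=1 between 2 and 3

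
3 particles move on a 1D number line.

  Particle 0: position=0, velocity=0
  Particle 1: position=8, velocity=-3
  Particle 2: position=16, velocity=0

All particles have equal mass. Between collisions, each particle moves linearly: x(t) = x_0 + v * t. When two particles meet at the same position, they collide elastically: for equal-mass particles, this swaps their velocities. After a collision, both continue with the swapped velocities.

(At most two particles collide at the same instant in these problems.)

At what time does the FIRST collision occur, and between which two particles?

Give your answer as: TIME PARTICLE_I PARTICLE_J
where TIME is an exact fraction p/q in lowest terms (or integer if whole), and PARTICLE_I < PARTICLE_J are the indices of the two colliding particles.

Pair (0,1): pos 0,8 vel 0,-3 -> gap=8, closing at 3/unit, collide at t=8/3
Pair (1,2): pos 8,16 vel -3,0 -> not approaching (rel speed -3 <= 0)
Earliest collision: t=8/3 between 0 and 1

Answer: 8/3 0 1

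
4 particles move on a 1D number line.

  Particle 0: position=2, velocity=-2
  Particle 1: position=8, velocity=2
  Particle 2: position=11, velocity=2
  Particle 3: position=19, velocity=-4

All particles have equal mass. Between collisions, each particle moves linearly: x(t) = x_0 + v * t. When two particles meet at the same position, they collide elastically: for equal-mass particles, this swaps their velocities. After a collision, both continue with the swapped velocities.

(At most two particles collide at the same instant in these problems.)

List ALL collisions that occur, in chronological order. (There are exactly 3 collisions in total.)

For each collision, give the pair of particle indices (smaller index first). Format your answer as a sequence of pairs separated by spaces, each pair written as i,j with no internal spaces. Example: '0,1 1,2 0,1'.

Collision at t=4/3: particles 2 and 3 swap velocities; positions: p0=-2/3 p1=32/3 p2=41/3 p3=41/3; velocities now: v0=-2 v1=2 v2=-4 v3=2
Collision at t=11/6: particles 1 and 2 swap velocities; positions: p0=-5/3 p1=35/3 p2=35/3 p3=44/3; velocities now: v0=-2 v1=-4 v2=2 v3=2
Collision at t=17/2: particles 0 and 1 swap velocities; positions: p0=-15 p1=-15 p2=25 p3=28; velocities now: v0=-4 v1=-2 v2=2 v3=2

Answer: 2,3 1,2 0,1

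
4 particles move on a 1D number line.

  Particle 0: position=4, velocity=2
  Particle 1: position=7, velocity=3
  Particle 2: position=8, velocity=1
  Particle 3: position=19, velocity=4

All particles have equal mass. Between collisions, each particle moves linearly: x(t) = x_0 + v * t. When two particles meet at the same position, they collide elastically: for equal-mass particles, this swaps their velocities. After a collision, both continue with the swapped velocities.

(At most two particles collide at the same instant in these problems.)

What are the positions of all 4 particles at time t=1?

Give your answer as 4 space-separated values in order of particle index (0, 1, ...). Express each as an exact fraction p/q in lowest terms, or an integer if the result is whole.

Answer: 6 9 10 23

Derivation:
Collision at t=1/2: particles 1 and 2 swap velocities; positions: p0=5 p1=17/2 p2=17/2 p3=21; velocities now: v0=2 v1=1 v2=3 v3=4
Advance to t=1 (no further collisions before then); velocities: v0=2 v1=1 v2=3 v3=4; positions = 6 9 10 23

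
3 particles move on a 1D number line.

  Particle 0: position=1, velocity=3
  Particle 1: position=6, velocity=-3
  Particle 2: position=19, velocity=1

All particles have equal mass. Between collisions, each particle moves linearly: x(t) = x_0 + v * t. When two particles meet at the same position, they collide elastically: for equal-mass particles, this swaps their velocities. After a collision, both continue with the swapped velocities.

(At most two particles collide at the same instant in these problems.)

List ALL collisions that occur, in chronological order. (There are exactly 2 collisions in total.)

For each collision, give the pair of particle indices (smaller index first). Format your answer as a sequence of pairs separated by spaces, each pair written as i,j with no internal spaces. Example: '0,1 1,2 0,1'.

Collision at t=5/6: particles 0 and 1 swap velocities; positions: p0=7/2 p1=7/2 p2=119/6; velocities now: v0=-3 v1=3 v2=1
Collision at t=9: particles 1 and 2 swap velocities; positions: p0=-21 p1=28 p2=28; velocities now: v0=-3 v1=1 v2=3

Answer: 0,1 1,2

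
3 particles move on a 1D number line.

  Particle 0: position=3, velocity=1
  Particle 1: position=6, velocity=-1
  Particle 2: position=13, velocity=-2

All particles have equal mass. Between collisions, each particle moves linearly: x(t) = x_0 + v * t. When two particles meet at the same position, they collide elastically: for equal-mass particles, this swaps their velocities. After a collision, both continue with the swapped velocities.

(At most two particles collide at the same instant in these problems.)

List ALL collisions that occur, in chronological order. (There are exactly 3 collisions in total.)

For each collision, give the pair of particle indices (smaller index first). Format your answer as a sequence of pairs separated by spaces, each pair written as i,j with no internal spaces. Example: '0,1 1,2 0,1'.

Collision at t=3/2: particles 0 and 1 swap velocities; positions: p0=9/2 p1=9/2 p2=10; velocities now: v0=-1 v1=1 v2=-2
Collision at t=10/3: particles 1 and 2 swap velocities; positions: p0=8/3 p1=19/3 p2=19/3; velocities now: v0=-1 v1=-2 v2=1
Collision at t=7: particles 0 and 1 swap velocities; positions: p0=-1 p1=-1 p2=10; velocities now: v0=-2 v1=-1 v2=1

Answer: 0,1 1,2 0,1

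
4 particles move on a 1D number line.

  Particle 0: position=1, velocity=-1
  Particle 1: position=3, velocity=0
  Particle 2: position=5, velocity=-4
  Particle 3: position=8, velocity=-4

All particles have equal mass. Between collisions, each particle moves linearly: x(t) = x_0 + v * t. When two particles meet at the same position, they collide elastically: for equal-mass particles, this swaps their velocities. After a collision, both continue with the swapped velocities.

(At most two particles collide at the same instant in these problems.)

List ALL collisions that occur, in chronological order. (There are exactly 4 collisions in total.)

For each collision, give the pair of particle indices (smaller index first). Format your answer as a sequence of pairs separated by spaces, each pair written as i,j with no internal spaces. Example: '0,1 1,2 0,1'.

Collision at t=1/2: particles 1 and 2 swap velocities; positions: p0=1/2 p1=3 p2=3 p3=6; velocities now: v0=-1 v1=-4 v2=0 v3=-4
Collision at t=5/4: particles 2 and 3 swap velocities; positions: p0=-1/4 p1=0 p2=3 p3=3; velocities now: v0=-1 v1=-4 v2=-4 v3=0
Collision at t=4/3: particles 0 and 1 swap velocities; positions: p0=-1/3 p1=-1/3 p2=8/3 p3=3; velocities now: v0=-4 v1=-1 v2=-4 v3=0
Collision at t=7/3: particles 1 and 2 swap velocities; positions: p0=-13/3 p1=-4/3 p2=-4/3 p3=3; velocities now: v0=-4 v1=-4 v2=-1 v3=0

Answer: 1,2 2,3 0,1 1,2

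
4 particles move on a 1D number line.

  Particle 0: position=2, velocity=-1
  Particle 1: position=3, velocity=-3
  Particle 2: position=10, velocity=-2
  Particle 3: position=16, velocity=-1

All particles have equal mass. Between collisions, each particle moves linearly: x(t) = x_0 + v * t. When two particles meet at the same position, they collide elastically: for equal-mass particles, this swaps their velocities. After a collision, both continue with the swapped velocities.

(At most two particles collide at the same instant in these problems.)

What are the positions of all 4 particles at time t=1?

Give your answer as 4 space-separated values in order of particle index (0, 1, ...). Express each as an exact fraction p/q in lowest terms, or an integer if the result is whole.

Answer: 0 1 8 15

Derivation:
Collision at t=1/2: particles 0 and 1 swap velocities; positions: p0=3/2 p1=3/2 p2=9 p3=31/2; velocities now: v0=-3 v1=-1 v2=-2 v3=-1
Advance to t=1 (no further collisions before then); velocities: v0=-3 v1=-1 v2=-2 v3=-1; positions = 0 1 8 15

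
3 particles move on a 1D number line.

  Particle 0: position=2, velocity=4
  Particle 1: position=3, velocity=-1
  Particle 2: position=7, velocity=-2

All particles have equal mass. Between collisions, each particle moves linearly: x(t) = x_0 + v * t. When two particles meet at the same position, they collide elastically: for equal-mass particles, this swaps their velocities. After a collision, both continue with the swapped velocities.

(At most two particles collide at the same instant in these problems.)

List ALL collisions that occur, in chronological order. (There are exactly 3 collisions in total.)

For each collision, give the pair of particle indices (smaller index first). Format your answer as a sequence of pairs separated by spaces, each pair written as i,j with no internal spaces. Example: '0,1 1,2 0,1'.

Collision at t=1/5: particles 0 and 1 swap velocities; positions: p0=14/5 p1=14/5 p2=33/5; velocities now: v0=-1 v1=4 v2=-2
Collision at t=5/6: particles 1 and 2 swap velocities; positions: p0=13/6 p1=16/3 p2=16/3; velocities now: v0=-1 v1=-2 v2=4
Collision at t=4: particles 0 and 1 swap velocities; positions: p0=-1 p1=-1 p2=18; velocities now: v0=-2 v1=-1 v2=4

Answer: 0,1 1,2 0,1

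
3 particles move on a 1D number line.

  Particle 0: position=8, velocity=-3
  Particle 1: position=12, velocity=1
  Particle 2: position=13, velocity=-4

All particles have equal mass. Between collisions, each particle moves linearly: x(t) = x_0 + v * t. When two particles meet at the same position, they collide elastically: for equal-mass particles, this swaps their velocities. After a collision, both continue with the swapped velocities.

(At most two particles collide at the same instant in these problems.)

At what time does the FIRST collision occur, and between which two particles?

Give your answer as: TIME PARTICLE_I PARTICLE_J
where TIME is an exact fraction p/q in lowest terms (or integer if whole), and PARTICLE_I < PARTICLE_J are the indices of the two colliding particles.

Answer: 1/5 1 2

Derivation:
Pair (0,1): pos 8,12 vel -3,1 -> not approaching (rel speed -4 <= 0)
Pair (1,2): pos 12,13 vel 1,-4 -> gap=1, closing at 5/unit, collide at t=1/5
Earliest collision: t=1/5 between 1 and 2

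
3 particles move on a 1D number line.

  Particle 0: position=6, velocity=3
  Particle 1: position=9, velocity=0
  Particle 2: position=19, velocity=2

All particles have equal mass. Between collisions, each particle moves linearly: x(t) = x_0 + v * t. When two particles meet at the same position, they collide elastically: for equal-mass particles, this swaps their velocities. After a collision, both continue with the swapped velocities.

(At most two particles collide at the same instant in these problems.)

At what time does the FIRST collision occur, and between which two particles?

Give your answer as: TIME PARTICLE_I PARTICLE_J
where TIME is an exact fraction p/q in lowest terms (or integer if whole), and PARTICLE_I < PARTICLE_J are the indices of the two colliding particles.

Answer: 1 0 1

Derivation:
Pair (0,1): pos 6,9 vel 3,0 -> gap=3, closing at 3/unit, collide at t=1
Pair (1,2): pos 9,19 vel 0,2 -> not approaching (rel speed -2 <= 0)
Earliest collision: t=1 between 0 and 1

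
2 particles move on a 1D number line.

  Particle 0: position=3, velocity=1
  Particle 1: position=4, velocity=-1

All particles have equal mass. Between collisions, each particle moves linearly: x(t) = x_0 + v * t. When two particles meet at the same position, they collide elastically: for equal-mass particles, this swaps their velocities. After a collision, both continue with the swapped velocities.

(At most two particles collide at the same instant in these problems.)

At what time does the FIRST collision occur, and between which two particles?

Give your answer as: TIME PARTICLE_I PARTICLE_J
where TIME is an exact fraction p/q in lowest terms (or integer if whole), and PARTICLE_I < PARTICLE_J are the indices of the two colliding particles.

Answer: 1/2 0 1

Derivation:
Pair (0,1): pos 3,4 vel 1,-1 -> gap=1, closing at 2/unit, collide at t=1/2
Earliest collision: t=1/2 between 0 and 1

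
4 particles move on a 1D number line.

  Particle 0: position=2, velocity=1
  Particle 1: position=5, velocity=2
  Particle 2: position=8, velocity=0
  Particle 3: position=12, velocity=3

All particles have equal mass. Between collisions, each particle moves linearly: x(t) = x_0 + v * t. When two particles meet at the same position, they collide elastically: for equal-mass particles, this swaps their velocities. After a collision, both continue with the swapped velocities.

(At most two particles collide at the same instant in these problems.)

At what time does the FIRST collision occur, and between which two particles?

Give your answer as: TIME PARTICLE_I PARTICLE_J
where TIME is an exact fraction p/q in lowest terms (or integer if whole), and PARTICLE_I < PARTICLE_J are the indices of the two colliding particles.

Pair (0,1): pos 2,5 vel 1,2 -> not approaching (rel speed -1 <= 0)
Pair (1,2): pos 5,8 vel 2,0 -> gap=3, closing at 2/unit, collide at t=3/2
Pair (2,3): pos 8,12 vel 0,3 -> not approaching (rel speed -3 <= 0)
Earliest collision: t=3/2 between 1 and 2

Answer: 3/2 1 2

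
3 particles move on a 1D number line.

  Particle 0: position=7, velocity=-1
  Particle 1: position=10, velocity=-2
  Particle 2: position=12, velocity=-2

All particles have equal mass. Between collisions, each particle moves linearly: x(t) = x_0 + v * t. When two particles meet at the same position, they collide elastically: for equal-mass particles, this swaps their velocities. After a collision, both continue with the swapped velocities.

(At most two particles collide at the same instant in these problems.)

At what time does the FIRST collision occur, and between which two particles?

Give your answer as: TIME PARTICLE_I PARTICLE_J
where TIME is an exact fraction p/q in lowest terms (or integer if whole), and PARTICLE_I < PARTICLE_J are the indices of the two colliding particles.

Answer: 3 0 1

Derivation:
Pair (0,1): pos 7,10 vel -1,-2 -> gap=3, closing at 1/unit, collide at t=3
Pair (1,2): pos 10,12 vel -2,-2 -> not approaching (rel speed 0 <= 0)
Earliest collision: t=3 between 0 and 1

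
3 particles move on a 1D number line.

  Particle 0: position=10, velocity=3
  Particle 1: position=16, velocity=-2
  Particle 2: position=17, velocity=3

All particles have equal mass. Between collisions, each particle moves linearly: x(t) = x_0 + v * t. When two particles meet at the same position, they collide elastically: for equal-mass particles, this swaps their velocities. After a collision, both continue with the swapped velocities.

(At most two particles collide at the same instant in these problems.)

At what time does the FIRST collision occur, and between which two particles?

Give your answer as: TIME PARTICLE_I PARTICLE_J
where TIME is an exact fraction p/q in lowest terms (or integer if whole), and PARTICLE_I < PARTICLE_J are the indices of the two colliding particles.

Answer: 6/5 0 1

Derivation:
Pair (0,1): pos 10,16 vel 3,-2 -> gap=6, closing at 5/unit, collide at t=6/5
Pair (1,2): pos 16,17 vel -2,3 -> not approaching (rel speed -5 <= 0)
Earliest collision: t=6/5 between 0 and 1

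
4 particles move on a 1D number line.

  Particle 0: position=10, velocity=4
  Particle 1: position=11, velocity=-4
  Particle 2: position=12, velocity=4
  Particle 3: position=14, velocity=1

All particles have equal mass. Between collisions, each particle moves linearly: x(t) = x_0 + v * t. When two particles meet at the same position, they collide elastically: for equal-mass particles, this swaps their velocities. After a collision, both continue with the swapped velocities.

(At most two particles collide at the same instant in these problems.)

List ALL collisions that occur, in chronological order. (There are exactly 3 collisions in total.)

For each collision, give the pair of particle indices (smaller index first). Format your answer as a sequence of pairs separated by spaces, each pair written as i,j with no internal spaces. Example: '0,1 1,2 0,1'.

Collision at t=1/8: particles 0 and 1 swap velocities; positions: p0=21/2 p1=21/2 p2=25/2 p3=113/8; velocities now: v0=-4 v1=4 v2=4 v3=1
Collision at t=2/3: particles 2 and 3 swap velocities; positions: p0=25/3 p1=38/3 p2=44/3 p3=44/3; velocities now: v0=-4 v1=4 v2=1 v3=4
Collision at t=4/3: particles 1 and 2 swap velocities; positions: p0=17/3 p1=46/3 p2=46/3 p3=52/3; velocities now: v0=-4 v1=1 v2=4 v3=4

Answer: 0,1 2,3 1,2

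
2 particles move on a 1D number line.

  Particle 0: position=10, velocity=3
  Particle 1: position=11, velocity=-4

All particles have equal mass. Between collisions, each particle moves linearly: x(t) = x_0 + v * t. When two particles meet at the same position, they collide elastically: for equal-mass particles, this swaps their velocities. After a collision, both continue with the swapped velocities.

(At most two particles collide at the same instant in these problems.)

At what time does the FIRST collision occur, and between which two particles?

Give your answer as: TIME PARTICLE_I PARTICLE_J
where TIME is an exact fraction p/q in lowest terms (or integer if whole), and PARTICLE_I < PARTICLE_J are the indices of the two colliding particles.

Pair (0,1): pos 10,11 vel 3,-4 -> gap=1, closing at 7/unit, collide at t=1/7
Earliest collision: t=1/7 between 0 and 1

Answer: 1/7 0 1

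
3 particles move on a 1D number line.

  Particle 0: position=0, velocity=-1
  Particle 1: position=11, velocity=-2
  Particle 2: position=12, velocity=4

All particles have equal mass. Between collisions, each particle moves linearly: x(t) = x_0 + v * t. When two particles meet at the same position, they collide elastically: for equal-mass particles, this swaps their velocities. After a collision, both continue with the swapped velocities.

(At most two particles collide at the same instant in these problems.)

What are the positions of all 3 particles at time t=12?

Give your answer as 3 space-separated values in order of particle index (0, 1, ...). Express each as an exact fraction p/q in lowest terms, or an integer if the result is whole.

Answer: -13 -12 60

Derivation:
Collision at t=11: particles 0 and 1 swap velocities; positions: p0=-11 p1=-11 p2=56; velocities now: v0=-2 v1=-1 v2=4
Advance to t=12 (no further collisions before then); velocities: v0=-2 v1=-1 v2=4; positions = -13 -12 60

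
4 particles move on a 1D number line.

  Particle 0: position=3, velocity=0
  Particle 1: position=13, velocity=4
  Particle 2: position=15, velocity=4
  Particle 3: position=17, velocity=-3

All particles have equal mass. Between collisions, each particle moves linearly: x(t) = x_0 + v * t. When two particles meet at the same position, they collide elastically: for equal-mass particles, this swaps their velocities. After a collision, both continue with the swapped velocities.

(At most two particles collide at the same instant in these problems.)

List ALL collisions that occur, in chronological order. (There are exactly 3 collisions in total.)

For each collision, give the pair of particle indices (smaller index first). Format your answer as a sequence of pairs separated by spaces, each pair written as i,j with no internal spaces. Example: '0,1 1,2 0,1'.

Answer: 2,3 1,2 0,1

Derivation:
Collision at t=2/7: particles 2 and 3 swap velocities; positions: p0=3 p1=99/7 p2=113/7 p3=113/7; velocities now: v0=0 v1=4 v2=-3 v3=4
Collision at t=4/7: particles 1 and 2 swap velocities; positions: p0=3 p1=107/7 p2=107/7 p3=121/7; velocities now: v0=0 v1=-3 v2=4 v3=4
Collision at t=14/3: particles 0 and 1 swap velocities; positions: p0=3 p1=3 p2=95/3 p3=101/3; velocities now: v0=-3 v1=0 v2=4 v3=4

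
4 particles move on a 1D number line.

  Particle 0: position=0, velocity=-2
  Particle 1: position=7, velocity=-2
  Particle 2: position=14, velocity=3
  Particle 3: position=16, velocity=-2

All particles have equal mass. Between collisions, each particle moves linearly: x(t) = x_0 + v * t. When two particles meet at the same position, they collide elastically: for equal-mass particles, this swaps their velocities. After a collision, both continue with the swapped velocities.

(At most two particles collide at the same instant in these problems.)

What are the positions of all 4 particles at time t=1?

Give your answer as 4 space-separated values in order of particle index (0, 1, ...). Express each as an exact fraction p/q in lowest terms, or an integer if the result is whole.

Collision at t=2/5: particles 2 and 3 swap velocities; positions: p0=-4/5 p1=31/5 p2=76/5 p3=76/5; velocities now: v0=-2 v1=-2 v2=-2 v3=3
Advance to t=1 (no further collisions before then); velocities: v0=-2 v1=-2 v2=-2 v3=3; positions = -2 5 14 17

Answer: -2 5 14 17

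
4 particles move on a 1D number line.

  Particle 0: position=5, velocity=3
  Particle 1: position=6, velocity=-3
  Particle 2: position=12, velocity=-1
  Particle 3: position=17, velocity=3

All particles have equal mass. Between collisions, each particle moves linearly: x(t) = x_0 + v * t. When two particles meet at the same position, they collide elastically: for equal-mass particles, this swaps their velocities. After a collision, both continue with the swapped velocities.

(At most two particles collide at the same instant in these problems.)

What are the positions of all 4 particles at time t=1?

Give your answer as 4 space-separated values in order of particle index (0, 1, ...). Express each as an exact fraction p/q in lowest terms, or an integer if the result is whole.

Collision at t=1/6: particles 0 and 1 swap velocities; positions: p0=11/2 p1=11/2 p2=71/6 p3=35/2; velocities now: v0=-3 v1=3 v2=-1 v3=3
Advance to t=1 (no further collisions before then); velocities: v0=-3 v1=3 v2=-1 v3=3; positions = 3 8 11 20

Answer: 3 8 11 20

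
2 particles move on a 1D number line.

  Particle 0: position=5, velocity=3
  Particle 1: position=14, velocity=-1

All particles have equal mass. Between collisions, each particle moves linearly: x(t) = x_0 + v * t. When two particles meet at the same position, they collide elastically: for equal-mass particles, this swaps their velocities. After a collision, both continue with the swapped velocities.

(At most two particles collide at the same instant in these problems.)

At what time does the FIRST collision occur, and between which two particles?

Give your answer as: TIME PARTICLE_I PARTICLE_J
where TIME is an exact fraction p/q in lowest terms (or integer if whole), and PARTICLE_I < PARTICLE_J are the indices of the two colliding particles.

Pair (0,1): pos 5,14 vel 3,-1 -> gap=9, closing at 4/unit, collide at t=9/4
Earliest collision: t=9/4 between 0 and 1

Answer: 9/4 0 1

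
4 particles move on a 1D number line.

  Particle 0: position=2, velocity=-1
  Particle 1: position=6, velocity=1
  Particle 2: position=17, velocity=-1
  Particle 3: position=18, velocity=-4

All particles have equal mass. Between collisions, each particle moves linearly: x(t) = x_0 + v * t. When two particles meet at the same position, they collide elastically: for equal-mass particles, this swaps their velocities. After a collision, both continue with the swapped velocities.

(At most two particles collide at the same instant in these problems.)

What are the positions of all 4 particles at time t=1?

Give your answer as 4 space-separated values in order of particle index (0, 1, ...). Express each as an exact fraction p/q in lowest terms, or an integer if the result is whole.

Collision at t=1/3: particles 2 and 3 swap velocities; positions: p0=5/3 p1=19/3 p2=50/3 p3=50/3; velocities now: v0=-1 v1=1 v2=-4 v3=-1
Advance to t=1 (no further collisions before then); velocities: v0=-1 v1=1 v2=-4 v3=-1; positions = 1 7 14 16

Answer: 1 7 14 16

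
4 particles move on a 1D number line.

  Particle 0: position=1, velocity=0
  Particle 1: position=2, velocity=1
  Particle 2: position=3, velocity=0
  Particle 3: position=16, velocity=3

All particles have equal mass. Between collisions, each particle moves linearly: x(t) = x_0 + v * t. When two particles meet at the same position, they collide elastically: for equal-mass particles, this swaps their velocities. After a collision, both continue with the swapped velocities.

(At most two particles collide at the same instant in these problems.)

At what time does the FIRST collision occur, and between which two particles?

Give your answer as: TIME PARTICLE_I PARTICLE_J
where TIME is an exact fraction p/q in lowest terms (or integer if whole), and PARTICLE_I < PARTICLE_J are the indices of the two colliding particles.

Pair (0,1): pos 1,2 vel 0,1 -> not approaching (rel speed -1 <= 0)
Pair (1,2): pos 2,3 vel 1,0 -> gap=1, closing at 1/unit, collide at t=1
Pair (2,3): pos 3,16 vel 0,3 -> not approaching (rel speed -3 <= 0)
Earliest collision: t=1 between 1 and 2

Answer: 1 1 2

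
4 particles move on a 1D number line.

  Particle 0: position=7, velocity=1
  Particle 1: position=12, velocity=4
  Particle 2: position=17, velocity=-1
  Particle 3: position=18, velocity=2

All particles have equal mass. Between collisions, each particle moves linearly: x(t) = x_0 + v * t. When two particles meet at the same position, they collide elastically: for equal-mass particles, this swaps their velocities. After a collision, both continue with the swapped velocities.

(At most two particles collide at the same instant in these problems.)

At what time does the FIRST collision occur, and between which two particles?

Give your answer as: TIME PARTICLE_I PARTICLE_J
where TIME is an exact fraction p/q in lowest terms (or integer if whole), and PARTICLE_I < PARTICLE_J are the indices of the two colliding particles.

Pair (0,1): pos 7,12 vel 1,4 -> not approaching (rel speed -3 <= 0)
Pair (1,2): pos 12,17 vel 4,-1 -> gap=5, closing at 5/unit, collide at t=1
Pair (2,3): pos 17,18 vel -1,2 -> not approaching (rel speed -3 <= 0)
Earliest collision: t=1 between 1 and 2

Answer: 1 1 2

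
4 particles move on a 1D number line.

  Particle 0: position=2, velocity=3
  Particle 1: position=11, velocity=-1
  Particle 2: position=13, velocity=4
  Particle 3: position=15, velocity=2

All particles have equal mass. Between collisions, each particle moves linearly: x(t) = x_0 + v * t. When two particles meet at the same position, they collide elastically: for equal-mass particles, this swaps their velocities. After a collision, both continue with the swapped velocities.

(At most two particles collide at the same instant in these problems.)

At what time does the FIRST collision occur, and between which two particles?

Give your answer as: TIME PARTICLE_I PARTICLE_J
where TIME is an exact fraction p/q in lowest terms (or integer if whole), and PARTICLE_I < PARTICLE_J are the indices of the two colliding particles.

Pair (0,1): pos 2,11 vel 3,-1 -> gap=9, closing at 4/unit, collide at t=9/4
Pair (1,2): pos 11,13 vel -1,4 -> not approaching (rel speed -5 <= 0)
Pair (2,3): pos 13,15 vel 4,2 -> gap=2, closing at 2/unit, collide at t=1
Earliest collision: t=1 between 2 and 3

Answer: 1 2 3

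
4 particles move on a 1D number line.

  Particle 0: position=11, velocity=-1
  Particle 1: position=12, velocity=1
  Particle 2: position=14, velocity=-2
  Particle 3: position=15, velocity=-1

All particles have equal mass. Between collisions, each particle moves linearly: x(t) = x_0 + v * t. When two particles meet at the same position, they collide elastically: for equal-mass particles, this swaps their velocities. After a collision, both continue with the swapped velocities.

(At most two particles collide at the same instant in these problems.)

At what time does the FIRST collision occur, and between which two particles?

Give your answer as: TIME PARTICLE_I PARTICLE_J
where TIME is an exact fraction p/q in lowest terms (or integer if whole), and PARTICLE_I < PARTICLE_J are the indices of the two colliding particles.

Answer: 2/3 1 2

Derivation:
Pair (0,1): pos 11,12 vel -1,1 -> not approaching (rel speed -2 <= 0)
Pair (1,2): pos 12,14 vel 1,-2 -> gap=2, closing at 3/unit, collide at t=2/3
Pair (2,3): pos 14,15 vel -2,-1 -> not approaching (rel speed -1 <= 0)
Earliest collision: t=2/3 between 1 and 2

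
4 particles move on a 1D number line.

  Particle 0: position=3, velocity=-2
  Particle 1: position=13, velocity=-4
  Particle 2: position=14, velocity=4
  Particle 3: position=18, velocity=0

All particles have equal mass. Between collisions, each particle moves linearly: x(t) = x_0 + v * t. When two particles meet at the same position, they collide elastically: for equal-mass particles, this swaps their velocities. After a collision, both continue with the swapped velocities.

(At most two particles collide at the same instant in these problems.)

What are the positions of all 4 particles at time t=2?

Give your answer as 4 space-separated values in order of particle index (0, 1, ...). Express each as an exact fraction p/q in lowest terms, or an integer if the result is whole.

Collision at t=1: particles 2 and 3 swap velocities; positions: p0=1 p1=9 p2=18 p3=18; velocities now: v0=-2 v1=-4 v2=0 v3=4
Advance to t=2 (no further collisions before then); velocities: v0=-2 v1=-4 v2=0 v3=4; positions = -1 5 18 22

Answer: -1 5 18 22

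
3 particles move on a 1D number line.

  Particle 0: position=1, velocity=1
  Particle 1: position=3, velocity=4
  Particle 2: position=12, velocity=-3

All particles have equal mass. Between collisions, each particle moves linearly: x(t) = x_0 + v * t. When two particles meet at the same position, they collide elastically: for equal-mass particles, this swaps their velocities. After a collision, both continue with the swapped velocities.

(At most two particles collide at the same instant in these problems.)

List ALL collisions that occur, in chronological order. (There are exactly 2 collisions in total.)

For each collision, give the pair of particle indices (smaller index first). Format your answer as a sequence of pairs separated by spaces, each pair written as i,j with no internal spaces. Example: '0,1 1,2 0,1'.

Answer: 1,2 0,1

Derivation:
Collision at t=9/7: particles 1 and 2 swap velocities; positions: p0=16/7 p1=57/7 p2=57/7; velocities now: v0=1 v1=-3 v2=4
Collision at t=11/4: particles 0 and 1 swap velocities; positions: p0=15/4 p1=15/4 p2=14; velocities now: v0=-3 v1=1 v2=4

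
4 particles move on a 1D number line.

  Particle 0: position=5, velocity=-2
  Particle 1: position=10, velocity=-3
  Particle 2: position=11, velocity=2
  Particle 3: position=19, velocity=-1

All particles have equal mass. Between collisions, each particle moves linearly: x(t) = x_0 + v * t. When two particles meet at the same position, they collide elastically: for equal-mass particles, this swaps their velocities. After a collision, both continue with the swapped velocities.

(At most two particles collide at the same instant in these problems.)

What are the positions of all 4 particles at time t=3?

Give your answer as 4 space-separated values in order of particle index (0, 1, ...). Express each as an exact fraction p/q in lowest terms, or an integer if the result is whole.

Collision at t=8/3: particles 2 and 3 swap velocities; positions: p0=-1/3 p1=2 p2=49/3 p3=49/3; velocities now: v0=-2 v1=-3 v2=-1 v3=2
Advance to t=3 (no further collisions before then); velocities: v0=-2 v1=-3 v2=-1 v3=2; positions = -1 1 16 17

Answer: -1 1 16 17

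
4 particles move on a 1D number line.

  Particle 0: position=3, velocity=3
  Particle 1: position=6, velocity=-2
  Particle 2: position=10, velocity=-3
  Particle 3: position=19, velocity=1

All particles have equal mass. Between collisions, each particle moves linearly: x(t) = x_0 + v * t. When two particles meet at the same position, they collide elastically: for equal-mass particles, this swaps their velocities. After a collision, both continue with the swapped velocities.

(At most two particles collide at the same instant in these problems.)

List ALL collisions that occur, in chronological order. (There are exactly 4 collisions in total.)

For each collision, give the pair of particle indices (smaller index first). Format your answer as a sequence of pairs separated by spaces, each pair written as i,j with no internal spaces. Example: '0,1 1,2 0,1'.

Answer: 0,1 1,2 0,1 2,3

Derivation:
Collision at t=3/5: particles 0 and 1 swap velocities; positions: p0=24/5 p1=24/5 p2=41/5 p3=98/5; velocities now: v0=-2 v1=3 v2=-3 v3=1
Collision at t=7/6: particles 1 and 2 swap velocities; positions: p0=11/3 p1=13/2 p2=13/2 p3=121/6; velocities now: v0=-2 v1=-3 v2=3 v3=1
Collision at t=4: particles 0 and 1 swap velocities; positions: p0=-2 p1=-2 p2=15 p3=23; velocities now: v0=-3 v1=-2 v2=3 v3=1
Collision at t=8: particles 2 and 3 swap velocities; positions: p0=-14 p1=-10 p2=27 p3=27; velocities now: v0=-3 v1=-2 v2=1 v3=3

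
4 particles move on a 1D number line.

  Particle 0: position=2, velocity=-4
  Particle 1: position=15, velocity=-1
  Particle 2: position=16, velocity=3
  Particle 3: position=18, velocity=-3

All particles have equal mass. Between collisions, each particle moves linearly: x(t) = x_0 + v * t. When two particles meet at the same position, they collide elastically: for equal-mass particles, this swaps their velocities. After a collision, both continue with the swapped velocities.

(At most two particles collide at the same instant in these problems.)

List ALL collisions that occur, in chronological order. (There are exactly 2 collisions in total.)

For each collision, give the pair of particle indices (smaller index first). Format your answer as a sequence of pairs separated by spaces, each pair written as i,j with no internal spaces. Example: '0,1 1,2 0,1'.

Answer: 2,3 1,2

Derivation:
Collision at t=1/3: particles 2 and 3 swap velocities; positions: p0=2/3 p1=44/3 p2=17 p3=17; velocities now: v0=-4 v1=-1 v2=-3 v3=3
Collision at t=3/2: particles 1 and 2 swap velocities; positions: p0=-4 p1=27/2 p2=27/2 p3=41/2; velocities now: v0=-4 v1=-3 v2=-1 v3=3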